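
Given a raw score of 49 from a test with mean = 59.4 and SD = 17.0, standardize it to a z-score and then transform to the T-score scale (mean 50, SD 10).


z = (X - mean) / SD = (49 - 59.4) / 17.0
z = -10.4 / 17.0
z = -0.6118
T-score = T = 50 + 10z
Carry z at full precision (z = -10.4 / 17.0) into the conversion:
T-score = 50 + 10 * (-10.4 / 17.0) = 50 + -104 / 17.0
T-score = 50 + -6.1176
T-score = 43.8824

43.8824


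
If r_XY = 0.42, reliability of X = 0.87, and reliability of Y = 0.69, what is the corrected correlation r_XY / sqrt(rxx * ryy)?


r_corrected = rxy / sqrt(rxx * ryy)
= 0.42 / sqrt(0.87 * 0.69)
= 0.42 / sqrt(0.6003)
= 0.42 / 0.77479
r_corrected = 0.5421

0.5421


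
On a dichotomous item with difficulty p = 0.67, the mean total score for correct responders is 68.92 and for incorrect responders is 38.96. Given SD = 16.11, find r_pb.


q = 1 - p = 0.33
rpb = ((M1 - M0) / SD) * sqrt(p * q)
rpb = ((68.92 - 38.96) / 16.11) * sqrt(0.67 * 0.33)
rpb = 0.8745

0.8745


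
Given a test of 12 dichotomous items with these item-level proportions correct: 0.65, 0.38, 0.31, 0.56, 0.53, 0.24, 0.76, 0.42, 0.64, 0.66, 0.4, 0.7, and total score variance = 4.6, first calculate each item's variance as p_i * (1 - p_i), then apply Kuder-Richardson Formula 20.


For each item, compute p_i * q_i:
  Item 1: 0.65 * 0.35 = 0.2275
  Item 2: 0.38 * 0.62 = 0.2356
  Item 3: 0.31 * 0.69 = 0.2139
  Item 4: 0.56 * 0.44 = 0.2464
  Item 5: 0.53 * 0.47 = 0.2491
  Item 6: 0.24 * 0.76 = 0.1824
  Item 7: 0.76 * 0.24 = 0.1824
  Item 8: 0.42 * 0.58 = 0.2436
  Item 9: 0.64 * 0.36 = 0.2304
  Item 10: 0.66 * 0.34 = 0.2244
  Item 11: 0.4 * 0.6 = 0.24
  Item 12: 0.7 * 0.3 = 0.21
Sum(p_i * q_i) = 0.2275 + 0.2356 + 0.2139 + 0.2464 + 0.2491 + 0.1824 + 0.1824 + 0.2436 + 0.2304 + 0.2244 + 0.24 + 0.21 = 2.6857
KR-20 = (k/(k-1)) * (1 - Sum(p_i*q_i) / Var_total)
= (12/11) * (1 - 2.6857/4.6)
= 1.0909 * 0.4162
KR-20 = 0.454

0.454


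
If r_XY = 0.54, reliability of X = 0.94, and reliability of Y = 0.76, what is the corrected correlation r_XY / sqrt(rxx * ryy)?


r_corrected = rxy / sqrt(rxx * ryy)
= 0.54 / sqrt(0.94 * 0.76)
= 0.54 / sqrt(0.7144)
= 0.54 / 0.845222
r_corrected = 0.6389

0.6389


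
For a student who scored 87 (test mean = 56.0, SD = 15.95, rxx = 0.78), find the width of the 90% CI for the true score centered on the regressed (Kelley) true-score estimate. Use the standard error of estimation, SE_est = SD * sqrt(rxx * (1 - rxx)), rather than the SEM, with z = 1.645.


True score estimate = 0.78*87 + 0.22*56.0 = 80.18
SE_est = SD * sqrt(rxx * (1 - rxx)) = 15.95 * sqrt(0.78 * 0.22) = 15.95 * sqrt(0.1716) = 6.607229
CI = T_est +/- z * SE_est, so width = 2 * z * SE_est = 2 * 1.645 * 6.607229
Width = 21.7378

21.7378


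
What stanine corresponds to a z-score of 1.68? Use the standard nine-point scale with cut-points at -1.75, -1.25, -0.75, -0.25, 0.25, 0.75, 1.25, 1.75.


Stanine boundaries: [-1.75, -1.25, -0.75, -0.25, 0.25, 0.75, 1.25, 1.75]
z = 1.68
Check each boundary:
  z >= -1.75 -> could be stanine 2
  z >= -1.25 -> could be stanine 3
  z >= -0.75 -> could be stanine 4
  z >= -0.25 -> could be stanine 5
  z >= 0.25 -> could be stanine 6
  z >= 0.75 -> could be stanine 7
  z >= 1.25 -> could be stanine 8
  z < 1.75
Highest qualifying boundary gives stanine = 8

8


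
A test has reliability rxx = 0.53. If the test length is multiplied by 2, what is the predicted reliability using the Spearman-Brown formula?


r_new = (n * rxx) / (1 + (n-1) * rxx)
r_new = (2 * 0.53) / (1 + 1 * 0.53)
r_new = 1.06 / 1.53
r_new = 0.6928

0.6928


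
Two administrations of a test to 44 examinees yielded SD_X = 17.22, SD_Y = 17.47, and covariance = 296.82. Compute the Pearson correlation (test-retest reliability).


r = cov(X,Y) / (SD_X * SD_Y)
r = 296.82 / (17.22 * 17.47)
r = 296.82 / 300.8334
r = 0.9867

0.9867


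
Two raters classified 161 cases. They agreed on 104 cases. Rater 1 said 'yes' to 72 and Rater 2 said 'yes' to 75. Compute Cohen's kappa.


P_o = 104/161 = 0.645963
P_e = (72*75 + 89*86) / 25921 = 0.503607
kappa = (P_o - P_e) / (1 - P_e)
kappa = (0.645963 - 0.503607) / (1 - 0.503607)
kappa = 0.2868

0.2868


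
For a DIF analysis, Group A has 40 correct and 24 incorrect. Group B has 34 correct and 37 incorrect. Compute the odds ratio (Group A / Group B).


Odds_A = 40/24 = 1.6667
Odds_B = 34/37 = 0.9189
OR = Odds_A / Odds_B = 1.6667 / 0.9189
Exactly, OR = (40 * 37) / (24 * 34) = 1480 / 816
OR = 1.8137

1.8137


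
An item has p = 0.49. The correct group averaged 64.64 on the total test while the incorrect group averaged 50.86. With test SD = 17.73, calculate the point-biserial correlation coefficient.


q = 1 - p = 0.51
rpb = ((M1 - M0) / SD) * sqrt(p * q)
rpb = ((64.64 - 50.86) / 17.73) * sqrt(0.49 * 0.51)
rpb = 0.3885

0.3885


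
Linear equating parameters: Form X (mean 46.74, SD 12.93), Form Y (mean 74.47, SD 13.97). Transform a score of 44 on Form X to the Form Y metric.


slope = SD_Y / SD_X = 13.97 / 12.93 ~ 1.0804
intercept = mean_Y - slope * mean_X = 74.47 - (13.97 / 12.93) * 46.74 ~ 23.9706
Y = slope * X + intercept. To avoid rounding drift from the rounded slope/intercept, evaluate the equivalent form Y = mean_Y + SD_Y * (X - mean_X) / SD_X at full precision:
Y = 74.47 + 13.97 * (44 - 46.74) / 12.93
Y = 74.47 - 13.97 * 2.74 / 12.93
Y = 74.47 - 38.2778 / 12.93
Y = 74.47 - 2.9604
Y = 71.5096

71.5096


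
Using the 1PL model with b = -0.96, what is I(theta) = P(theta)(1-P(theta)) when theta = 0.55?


P = 1/(1+exp(-(0.55--0.96))) = 0.8191
I = P*(1-P) = 0.8191 * 0.1809
I = 0.1482

0.1482


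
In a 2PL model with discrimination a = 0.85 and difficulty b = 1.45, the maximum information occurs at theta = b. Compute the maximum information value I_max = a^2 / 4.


For 2PL, max info at theta = b = 1.45
I_max = a^2 / 4 = 0.85^2 / 4
= 0.7225 / 4
I_max = 0.1806

0.1806


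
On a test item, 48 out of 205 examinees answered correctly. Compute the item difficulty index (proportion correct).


Item difficulty p = number correct / total examinees
p = 48 / 205
p = 0.2341

0.2341


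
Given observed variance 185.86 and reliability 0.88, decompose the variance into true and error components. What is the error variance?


var_true = rxx * var_obs = 0.88 * 185.86 = 163.5568
var_error = var_obs - var_true
var_error = 185.86 - 163.5568
var_error = 22.3032

22.3032


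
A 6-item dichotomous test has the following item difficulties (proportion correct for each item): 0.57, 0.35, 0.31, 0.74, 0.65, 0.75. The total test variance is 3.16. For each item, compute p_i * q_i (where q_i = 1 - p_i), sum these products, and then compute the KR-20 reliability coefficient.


For each item, compute p_i * q_i:
  Item 1: 0.57 * 0.43 = 0.2451
  Item 2: 0.35 * 0.65 = 0.2275
  Item 3: 0.31 * 0.69 = 0.2139
  Item 4: 0.74 * 0.26 = 0.1924
  Item 5: 0.65 * 0.35 = 0.2275
  Item 6: 0.75 * 0.25 = 0.1875
Sum(p_i * q_i) = 0.2451 + 0.2275 + 0.2139 + 0.1924 + 0.2275 + 0.1875 = 1.2939
KR-20 = (k/(k-1)) * (1 - Sum(p_i*q_i) / Var_total)
= (6/5) * (1 - 1.2939/3.16)
= 1.2 * 0.5905
KR-20 = 0.7086

0.7086


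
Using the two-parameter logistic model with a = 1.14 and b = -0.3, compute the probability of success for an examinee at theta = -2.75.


a*(theta - b) = 1.14 * (-2.75 - -0.3) = -2.793
exp(--2.793) = 16.3299
P = 1 / (1 + 16.3299)
P = 0.0577

0.0577


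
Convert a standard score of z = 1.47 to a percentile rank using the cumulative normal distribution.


CDF(z) = 0.5 * (1 + erf(z/sqrt(2)))
erf(1.0394) = 0.8584
CDF = 0.9292
Percentile rank = 0.9292 * 100 = 92.92

92.92


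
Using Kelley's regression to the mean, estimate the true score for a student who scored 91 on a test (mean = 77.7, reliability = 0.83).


T_est = rxx * X + (1 - rxx) * mean
T_est = 0.83 * 91 + 0.17 * 77.7
T_est = 75.53 + 13.209
T_est = 88.739

88.739


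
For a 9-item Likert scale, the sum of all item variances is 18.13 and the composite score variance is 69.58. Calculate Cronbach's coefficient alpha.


alpha = (k/(k-1)) * (1 - sum(si^2)/s_total^2)
= (9/8) * (1 - 18.13/69.58)
alpha = 0.8319

0.8319


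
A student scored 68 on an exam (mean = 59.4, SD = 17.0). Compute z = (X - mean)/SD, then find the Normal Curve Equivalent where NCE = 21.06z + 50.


z = (X - mean) / SD = (68 - 59.4) / 17.0
z = 8.6 / 17.0
z = 0.5059
NCE = NCE = 21.06z + 50
Carry z at full precision (z = 8.6 / 17.0) into the conversion:
NCE = 21.06 * (8.6 / 17.0) + 50 = 181.116 / 17.0 + 50
NCE = 10.6539 + 50
NCE = 60.6539

60.6539


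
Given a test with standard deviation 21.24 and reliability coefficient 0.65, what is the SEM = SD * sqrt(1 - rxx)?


SEM = SD * sqrt(1 - rxx)
SEM = 21.24 * sqrt(1 - 0.65)
SEM = 21.24 * sqrt(0.35) = 21.24 * 0.591608
SEM = 12.5658

12.5658


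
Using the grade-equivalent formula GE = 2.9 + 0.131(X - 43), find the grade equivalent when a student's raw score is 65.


raw - median = 65 - 43 = 22
slope * diff = 0.131 * 22 = 2.882
GE = 2.9 + 2.882
GE = 5.782

5.782


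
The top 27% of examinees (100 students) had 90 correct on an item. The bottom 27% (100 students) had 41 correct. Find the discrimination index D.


p_upper = 90/100 = 0.9
p_lower = 41/100 = 0.41
D = 0.9 - 0.41 = 0.49

0.49


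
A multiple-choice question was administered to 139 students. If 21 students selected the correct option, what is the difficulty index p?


Item difficulty p = number correct / total examinees
p = 21 / 139
p = 0.1511

0.1511


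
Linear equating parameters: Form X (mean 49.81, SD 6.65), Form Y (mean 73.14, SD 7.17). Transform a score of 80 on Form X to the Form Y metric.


slope = SD_Y / SD_X = 7.17 / 6.65 ~ 1.0782
intercept = mean_Y - slope * mean_X = 73.14 - (7.17 / 6.65) * 49.81 ~ 19.4351
Y = slope * X + intercept. To avoid rounding drift from the rounded slope/intercept, evaluate the equivalent form Y = mean_Y + SD_Y * (X - mean_X) / SD_X at full precision:
Y = 73.14 + 7.17 * (80 - 49.81) / 6.65
Y = 73.14 + 7.17 * 30.19 / 6.65
Y = 73.14 + 216.4623 / 6.65
Y = 73.14 + 32.5507
Y = 105.6907

105.6907


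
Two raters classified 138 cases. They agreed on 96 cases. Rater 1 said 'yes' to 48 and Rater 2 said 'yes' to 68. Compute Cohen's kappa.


P_o = 96/138 = 0.695652
P_e = (48*68 + 90*70) / 19044 = 0.502205
kappa = (P_o - P_e) / (1 - P_e)
kappa = (0.695652 - 0.502205) / (1 - 0.502205)
kappa = 0.3886

0.3886


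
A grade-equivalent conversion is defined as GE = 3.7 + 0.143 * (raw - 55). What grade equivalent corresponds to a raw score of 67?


raw - median = 67 - 55 = 12
slope * diff = 0.143 * 12 = 1.716
GE = 3.7 + 1.716
GE = 5.416

5.416


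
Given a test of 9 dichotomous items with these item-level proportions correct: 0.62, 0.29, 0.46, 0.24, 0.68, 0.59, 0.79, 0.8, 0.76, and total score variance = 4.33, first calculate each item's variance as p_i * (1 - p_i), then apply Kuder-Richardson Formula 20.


For each item, compute p_i * q_i:
  Item 1: 0.62 * 0.38 = 0.2356
  Item 2: 0.29 * 0.71 = 0.2059
  Item 3: 0.46 * 0.54 = 0.2484
  Item 4: 0.24 * 0.76 = 0.1824
  Item 5: 0.68 * 0.32 = 0.2176
  Item 6: 0.59 * 0.41 = 0.2419
  Item 7: 0.79 * 0.21 = 0.1659
  Item 8: 0.8 * 0.2 = 0.16
  Item 9: 0.76 * 0.24 = 0.1824
Sum(p_i * q_i) = 0.2356 + 0.2059 + 0.2484 + 0.1824 + 0.2176 + 0.2419 + 0.1659 + 0.16 + 0.1824 = 1.8401
KR-20 = (k/(k-1)) * (1 - Sum(p_i*q_i) / Var_total)
= (9/8) * (1 - 1.8401/4.33)
= 1.125 * 0.575
KR-20 = 0.6469

0.6469


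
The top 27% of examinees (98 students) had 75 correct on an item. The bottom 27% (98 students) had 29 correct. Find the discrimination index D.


p_upper = 75/98 = 0.7653
p_lower = 29/98 = 0.2959
D = 0.7653 - 0.2959 = 0.4694

0.4694


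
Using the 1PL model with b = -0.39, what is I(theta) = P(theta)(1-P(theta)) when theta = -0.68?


P = 1/(1+exp(-(-0.68--0.39))) = 0.428
I = P*(1-P) = 0.428 * 0.572
I = 0.2448

0.2448


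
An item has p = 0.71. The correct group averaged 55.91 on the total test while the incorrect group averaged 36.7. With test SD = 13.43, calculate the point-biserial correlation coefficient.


q = 1 - p = 0.29
rpb = ((M1 - M0) / SD) * sqrt(p * q)
rpb = ((55.91 - 36.7) / 13.43) * sqrt(0.71 * 0.29)
rpb = 0.6491

0.6491


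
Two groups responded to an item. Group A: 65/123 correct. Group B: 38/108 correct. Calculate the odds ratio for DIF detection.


Odds_A = 65/58 = 1.1207
Odds_B = 38/70 = 0.5429
OR = Odds_A / Odds_B = 1.1207 / 0.5429
Exactly, OR = (65 * 70) / (58 * 38) = 4550 / 2204
OR = 2.0644

2.0644


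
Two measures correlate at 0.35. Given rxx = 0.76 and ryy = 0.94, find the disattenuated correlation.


r_corrected = rxy / sqrt(rxx * ryy)
= 0.35 / sqrt(0.76 * 0.94)
= 0.35 / sqrt(0.7144)
= 0.35 / 0.845222
r_corrected = 0.4141

0.4141


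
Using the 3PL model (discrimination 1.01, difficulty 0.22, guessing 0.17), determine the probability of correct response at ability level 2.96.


logit = 1.01*(2.96 - 0.22) = 2.7674
P* = 1/(1 + exp(-2.7674)) = 0.9409
P = 0.17 + (1 - 0.17) * 0.9409
P = 0.9509

0.9509


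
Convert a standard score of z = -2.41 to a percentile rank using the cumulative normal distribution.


CDF(z) = 0.5 * (1 + erf(z/sqrt(2)))
erf(-1.7041) = -0.984
CDF = 0.008
Percentile rank = 0.008 * 100 = 0.8

0.8


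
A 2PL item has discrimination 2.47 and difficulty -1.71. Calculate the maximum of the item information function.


For 2PL, max info at theta = b = -1.71
I_max = a^2 / 4 = 2.47^2 / 4
= 6.1009 / 4
I_max = 1.5252

1.5252


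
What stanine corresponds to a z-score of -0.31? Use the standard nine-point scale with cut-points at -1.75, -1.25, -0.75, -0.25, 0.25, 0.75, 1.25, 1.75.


Stanine boundaries: [-1.75, -1.25, -0.75, -0.25, 0.25, 0.75, 1.25, 1.75]
z = -0.31
Check each boundary:
  z >= -1.75 -> could be stanine 2
  z >= -1.25 -> could be stanine 3
  z >= -0.75 -> could be stanine 4
  z < -0.25
  z < 0.25
  z < 0.75
  z < 1.25
  z < 1.75
Highest qualifying boundary gives stanine = 4

4


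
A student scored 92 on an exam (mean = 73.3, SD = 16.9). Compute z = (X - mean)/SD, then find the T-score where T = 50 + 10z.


z = (X - mean) / SD = (92 - 73.3) / 16.9
z = 18.7 / 16.9
z = 1.1065
T-score = T = 50 + 10z
Carry z at full precision (z = 18.7 / 16.9) into the conversion:
T-score = 50 + 10 * (18.7 / 16.9) = 50 + 187 / 16.9
T-score = 50 + 11.0651
T-score = 61.0651

61.0651


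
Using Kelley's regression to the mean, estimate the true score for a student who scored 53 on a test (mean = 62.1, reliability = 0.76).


T_est = rxx * X + (1 - rxx) * mean
T_est = 0.76 * 53 + 0.24 * 62.1
T_est = 40.28 + 14.904
T_est = 55.184

55.184


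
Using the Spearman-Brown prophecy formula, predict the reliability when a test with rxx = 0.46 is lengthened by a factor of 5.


r_new = (n * rxx) / (1 + (n-1) * rxx)
r_new = (5 * 0.46) / (1 + 4 * 0.46)
r_new = 2.3 / 2.84
r_new = 0.8099

0.8099


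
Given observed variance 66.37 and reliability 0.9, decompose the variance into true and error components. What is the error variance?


var_true = rxx * var_obs = 0.9 * 66.37 = 59.733
var_error = var_obs - var_true
var_error = 66.37 - 59.733
var_error = 6.637

6.637


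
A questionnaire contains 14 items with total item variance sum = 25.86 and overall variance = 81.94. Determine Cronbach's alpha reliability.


alpha = (k/(k-1)) * (1 - sum(si^2)/s_total^2)
= (14/13) * (1 - 25.86/81.94)
alpha = 0.737

0.737


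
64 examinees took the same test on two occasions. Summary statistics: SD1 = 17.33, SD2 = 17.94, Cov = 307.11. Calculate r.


r = cov(X,Y) / (SD_X * SD_Y)
r = 307.11 / (17.33 * 17.94)
r = 307.11 / 310.9002
r = 0.9878

0.9878


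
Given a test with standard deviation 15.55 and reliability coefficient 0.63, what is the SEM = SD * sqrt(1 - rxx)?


SEM = SD * sqrt(1 - rxx)
SEM = 15.55 * sqrt(1 - 0.63)
SEM = 15.55 * sqrt(0.37) = 15.55 * 0.608276
SEM = 9.4587

9.4587


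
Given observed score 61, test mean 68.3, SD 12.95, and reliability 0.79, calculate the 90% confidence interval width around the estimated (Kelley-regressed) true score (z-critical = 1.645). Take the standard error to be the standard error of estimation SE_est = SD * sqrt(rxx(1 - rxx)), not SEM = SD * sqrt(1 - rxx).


True score estimate = 0.79*61 + 0.21*68.3 = 62.533
SE_est = SD * sqrt(rxx * (1 - rxx)) = 12.95 * sqrt(0.79 * 0.21) = 12.95 * sqrt(0.1659) = 5.274642
CI = T_est +/- z * SE_est, so width = 2 * z * SE_est = 2 * 1.645 * 5.274642
Width = 17.3536

17.3536


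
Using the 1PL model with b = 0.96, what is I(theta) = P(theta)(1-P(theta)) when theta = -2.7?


P = 1/(1+exp(-(-2.7-0.96))) = 0.0251
I = P*(1-P) = 0.0251 * 0.9749
I = 0.0245

0.0245


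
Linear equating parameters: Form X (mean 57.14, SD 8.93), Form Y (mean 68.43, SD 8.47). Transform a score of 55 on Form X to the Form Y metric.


slope = SD_Y / SD_X = 8.47 / 8.93 ~ 0.9485
intercept = mean_Y - slope * mean_X = 68.43 - (8.47 / 8.93) * 57.14 ~ 14.2334
Y = slope * X + intercept. To avoid rounding drift from the rounded slope/intercept, evaluate the equivalent form Y = mean_Y + SD_Y * (X - mean_X) / SD_X at full precision:
Y = 68.43 + 8.47 * (55 - 57.14) / 8.93
Y = 68.43 - 8.47 * 2.14 / 8.93
Y = 68.43 - 18.1258 / 8.93
Y = 68.43 - 2.0298
Y = 66.4002

66.4002


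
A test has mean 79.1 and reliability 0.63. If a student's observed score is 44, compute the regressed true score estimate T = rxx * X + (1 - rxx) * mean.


T_est = rxx * X + (1 - rxx) * mean
T_est = 0.63 * 44 + 0.37 * 79.1
T_est = 27.72 + 29.267
T_est = 56.987

56.987


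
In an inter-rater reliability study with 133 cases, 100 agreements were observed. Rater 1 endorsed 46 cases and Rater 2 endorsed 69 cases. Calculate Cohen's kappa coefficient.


P_o = 100/133 = 0.75188
P_e = (46*69 + 87*64) / 17689 = 0.494205
kappa = (P_o - P_e) / (1 - P_e)
kappa = (0.75188 - 0.494205) / (1 - 0.494205)
kappa = 0.5094

0.5094


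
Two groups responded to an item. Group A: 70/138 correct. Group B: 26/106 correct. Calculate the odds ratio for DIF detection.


Odds_A = 70/68 = 1.0294
Odds_B = 26/80 = 0.325
OR = Odds_A / Odds_B = 1.0294 / 0.325
Exactly, OR = (70 * 80) / (68 * 26) = 5600 / 1768
OR = 3.1674

3.1674


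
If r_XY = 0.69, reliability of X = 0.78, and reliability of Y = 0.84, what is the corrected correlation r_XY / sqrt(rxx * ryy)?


r_corrected = rxy / sqrt(rxx * ryy)
= 0.69 / sqrt(0.78 * 0.84)
= 0.69 / sqrt(0.6552)
= 0.69 / 0.809444
r_corrected = 0.8524

0.8524


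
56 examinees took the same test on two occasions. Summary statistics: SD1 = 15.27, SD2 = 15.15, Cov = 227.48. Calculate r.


r = cov(X,Y) / (SD_X * SD_Y)
r = 227.48 / (15.27 * 15.15)
r = 227.48 / 231.3405
r = 0.9833

0.9833


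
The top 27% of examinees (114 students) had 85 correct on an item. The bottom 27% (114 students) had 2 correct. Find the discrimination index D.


p_upper = 85/114 = 0.7456
p_lower = 2/114 = 0.0175
D = 0.7456 - 0.0175 = 0.7281

0.7281


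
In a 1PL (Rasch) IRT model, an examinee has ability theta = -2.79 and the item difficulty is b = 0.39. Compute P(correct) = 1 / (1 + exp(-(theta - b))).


theta - b = -2.79 - 0.39 = -3.18
exp(-(theta - b)) = exp(3.18) = 24.0468
P = 1 / (1 + 24.0468)
P = 0.0399

0.0399


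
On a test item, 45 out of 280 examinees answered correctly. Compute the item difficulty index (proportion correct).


Item difficulty p = number correct / total examinees
p = 45 / 280
p = 0.1607

0.1607


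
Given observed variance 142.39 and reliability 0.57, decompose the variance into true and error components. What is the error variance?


var_true = rxx * var_obs = 0.57 * 142.39 = 81.1623
var_error = var_obs - var_true
var_error = 142.39 - 81.1623
var_error = 61.2277

61.2277


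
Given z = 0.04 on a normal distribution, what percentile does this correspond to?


CDF(z) = 0.5 * (1 + erf(z/sqrt(2)))
erf(0.0283) = 0.0319
CDF = 0.516
Percentile rank = 0.516 * 100 = 51.6

51.6


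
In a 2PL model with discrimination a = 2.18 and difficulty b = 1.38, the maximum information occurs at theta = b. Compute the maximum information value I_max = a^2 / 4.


For 2PL, max info at theta = b = 1.38
I_max = a^2 / 4 = 2.18^2 / 4
= 4.7524 / 4
I_max = 1.1881

1.1881


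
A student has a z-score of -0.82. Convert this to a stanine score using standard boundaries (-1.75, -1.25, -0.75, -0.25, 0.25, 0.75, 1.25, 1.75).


Stanine boundaries: [-1.75, -1.25, -0.75, -0.25, 0.25, 0.75, 1.25, 1.75]
z = -0.82
Check each boundary:
  z >= -1.75 -> could be stanine 2
  z >= -1.25 -> could be stanine 3
  z < -0.75
  z < -0.25
  z < 0.25
  z < 0.75
  z < 1.25
  z < 1.75
Highest qualifying boundary gives stanine = 3

3


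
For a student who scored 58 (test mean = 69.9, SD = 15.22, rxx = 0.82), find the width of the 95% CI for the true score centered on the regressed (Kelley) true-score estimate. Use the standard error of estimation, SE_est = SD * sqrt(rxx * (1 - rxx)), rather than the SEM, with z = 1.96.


True score estimate = 0.82*58 + 0.18*69.9 = 60.142
SE_est = SD * sqrt(rxx * (1 - rxx)) = 15.22 * sqrt(0.82 * 0.18) = 15.22 * sqrt(0.1476) = 5.847333
CI = T_est +/- z * SE_est, so width = 2 * z * SE_est = 2 * 1.96 * 5.847333
Width = 22.9215

22.9215


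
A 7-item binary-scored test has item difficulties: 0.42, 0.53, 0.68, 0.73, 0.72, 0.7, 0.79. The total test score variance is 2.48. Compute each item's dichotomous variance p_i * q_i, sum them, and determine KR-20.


For each item, compute p_i * q_i:
  Item 1: 0.42 * 0.58 = 0.2436
  Item 2: 0.53 * 0.47 = 0.2491
  Item 3: 0.68 * 0.32 = 0.2176
  Item 4: 0.73 * 0.27 = 0.1971
  Item 5: 0.72 * 0.28 = 0.2016
  Item 6: 0.7 * 0.3 = 0.21
  Item 7: 0.79 * 0.21 = 0.1659
Sum(p_i * q_i) = 0.2436 + 0.2491 + 0.2176 + 0.1971 + 0.2016 + 0.21 + 0.1659 = 1.4849
KR-20 = (k/(k-1)) * (1 - Sum(p_i*q_i) / Var_total)
= (7/6) * (1 - 1.4849/2.48)
= 1.1667 * 0.4012
KR-20 = 0.4681

0.4681


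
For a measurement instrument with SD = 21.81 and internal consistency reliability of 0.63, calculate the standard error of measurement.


SEM = SD * sqrt(1 - rxx)
SEM = 21.81 * sqrt(1 - 0.63)
SEM = 21.81 * sqrt(0.37) = 21.81 * 0.608276
SEM = 13.2665

13.2665


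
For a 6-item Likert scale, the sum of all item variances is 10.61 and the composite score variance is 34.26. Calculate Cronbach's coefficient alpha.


alpha = (k/(k-1)) * (1 - sum(si^2)/s_total^2)
= (6/5) * (1 - 10.61/34.26)
alpha = 0.8284

0.8284


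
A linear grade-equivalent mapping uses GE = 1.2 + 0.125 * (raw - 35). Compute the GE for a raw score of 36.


raw - median = 36 - 35 = 1
slope * diff = 0.125 * 1 = 0.125
GE = 1.2 + 0.125
GE = 1.325

1.325


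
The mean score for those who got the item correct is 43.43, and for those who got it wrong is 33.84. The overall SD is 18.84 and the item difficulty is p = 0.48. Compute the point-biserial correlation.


q = 1 - p = 0.52
rpb = ((M1 - M0) / SD) * sqrt(p * q)
rpb = ((43.43 - 33.84) / 18.84) * sqrt(0.48 * 0.52)
rpb = 0.2543

0.2543


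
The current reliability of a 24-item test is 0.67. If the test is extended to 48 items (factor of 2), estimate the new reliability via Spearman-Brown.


r_new = (n * rxx) / (1 + (n-1) * rxx)
r_new = (2 * 0.67) / (1 + 1 * 0.67)
r_new = 1.34 / 1.67
r_new = 0.8024

0.8024


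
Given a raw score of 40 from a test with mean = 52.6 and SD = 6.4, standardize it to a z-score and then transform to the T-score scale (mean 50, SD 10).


z = (X - mean) / SD = (40 - 52.6) / 6.4
z = -12.6 / 6.4
z = -1.9687
T-score = T = 50 + 10z
Carry z at full precision (z = -12.6 / 6.4) into the conversion:
T-score = 50 + 10 * (-12.6 / 6.4) = 50 + -126 / 6.4
T-score = 50 + -19.6875
T-score = 30.3125

30.3125


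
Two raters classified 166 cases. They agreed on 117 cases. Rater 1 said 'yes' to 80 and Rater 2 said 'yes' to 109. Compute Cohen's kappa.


P_o = 117/166 = 0.704819
P_e = (80*109 + 86*57) / 27556 = 0.494339
kappa = (P_o - P_e) / (1 - P_e)
kappa = (0.704819 - 0.494339) / (1 - 0.494339)
kappa = 0.4162

0.4162


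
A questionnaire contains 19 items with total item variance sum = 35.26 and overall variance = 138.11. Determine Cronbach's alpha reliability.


alpha = (k/(k-1)) * (1 - sum(si^2)/s_total^2)
= (19/18) * (1 - 35.26/138.11)
alpha = 0.7861

0.7861


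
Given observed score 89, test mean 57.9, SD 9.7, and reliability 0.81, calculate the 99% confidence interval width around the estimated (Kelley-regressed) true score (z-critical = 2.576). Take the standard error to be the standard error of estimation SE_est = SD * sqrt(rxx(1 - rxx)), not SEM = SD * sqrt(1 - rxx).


True score estimate = 0.81*89 + 0.19*57.9 = 83.091
SE_est = SD * sqrt(rxx * (1 - rxx)) = 9.7 * sqrt(0.81 * 0.19) = 9.7 * sqrt(0.1539) = 3.805319
CI = T_est +/- z * SE_est, so width = 2 * z * SE_est = 2 * 2.576 * 3.805319
Width = 19.605

19.605


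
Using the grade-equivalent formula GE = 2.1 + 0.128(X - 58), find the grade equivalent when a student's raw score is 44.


raw - median = 44 - 58 = -14
slope * diff = 0.128 * -14 = -1.792
GE = 2.1 + -1.792
GE = 0.308

0.308


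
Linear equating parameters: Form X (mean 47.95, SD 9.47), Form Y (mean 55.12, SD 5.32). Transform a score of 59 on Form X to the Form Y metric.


slope = SD_Y / SD_X = 5.32 / 9.47 ~ 0.5618
intercept = mean_Y - slope * mean_X = 55.12 - (5.32 / 9.47) * 47.95 ~ 28.1829
Y = slope * X + intercept. To avoid rounding drift from the rounded slope/intercept, evaluate the equivalent form Y = mean_Y + SD_Y * (X - mean_X) / SD_X at full precision:
Y = 55.12 + 5.32 * (59 - 47.95) / 9.47
Y = 55.12 + 5.32 * 11.05 / 9.47
Y = 55.12 + 58.786 / 9.47
Y = 55.12 + 6.2076
Y = 61.3276

61.3276


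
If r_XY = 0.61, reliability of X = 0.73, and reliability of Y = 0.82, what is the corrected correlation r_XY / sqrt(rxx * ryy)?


r_corrected = rxy / sqrt(rxx * ryy)
= 0.61 / sqrt(0.73 * 0.82)
= 0.61 / sqrt(0.5986)
= 0.61 / 0.773692
r_corrected = 0.7884

0.7884


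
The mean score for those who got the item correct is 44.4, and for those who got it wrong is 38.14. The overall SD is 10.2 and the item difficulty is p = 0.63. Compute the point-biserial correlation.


q = 1 - p = 0.37
rpb = ((M1 - M0) / SD) * sqrt(p * q)
rpb = ((44.4 - 38.14) / 10.2) * sqrt(0.63 * 0.37)
rpb = 0.2963

0.2963


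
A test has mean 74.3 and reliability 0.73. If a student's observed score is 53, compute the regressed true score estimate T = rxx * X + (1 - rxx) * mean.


T_est = rxx * X + (1 - rxx) * mean
T_est = 0.73 * 53 + 0.27 * 74.3
T_est = 38.69 + 20.061
T_est = 58.751

58.751


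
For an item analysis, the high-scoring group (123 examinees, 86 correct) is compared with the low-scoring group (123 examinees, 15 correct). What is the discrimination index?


p_upper = 86/123 = 0.6992
p_lower = 15/123 = 0.122
D = 0.6992 - 0.122 = 0.5772

0.5772


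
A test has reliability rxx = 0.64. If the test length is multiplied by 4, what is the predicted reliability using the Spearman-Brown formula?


r_new = (n * rxx) / (1 + (n-1) * rxx)
r_new = (4 * 0.64) / (1 + 3 * 0.64)
r_new = 2.56 / 2.92
r_new = 0.8767

0.8767


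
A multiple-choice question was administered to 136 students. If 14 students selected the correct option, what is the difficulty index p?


Item difficulty p = number correct / total examinees
p = 14 / 136
p = 0.1029

0.1029


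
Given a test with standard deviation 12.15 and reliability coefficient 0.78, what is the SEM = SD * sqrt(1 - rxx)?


SEM = SD * sqrt(1 - rxx)
SEM = 12.15 * sqrt(1 - 0.78)
SEM = 12.15 * sqrt(0.22) = 12.15 * 0.469042
SEM = 5.6989

5.6989


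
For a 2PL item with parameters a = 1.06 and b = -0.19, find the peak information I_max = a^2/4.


For 2PL, max info at theta = b = -0.19
I_max = a^2 / 4 = 1.06^2 / 4
= 1.1236 / 4
I_max = 0.2809

0.2809


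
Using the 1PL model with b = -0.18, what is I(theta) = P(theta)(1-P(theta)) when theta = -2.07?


P = 1/(1+exp(-(-2.07--0.18))) = 0.1312
I = P*(1-P) = 0.1312 * 0.8688
I = 0.114

0.114


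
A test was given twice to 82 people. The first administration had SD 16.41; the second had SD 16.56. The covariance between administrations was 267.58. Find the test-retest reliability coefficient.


r = cov(X,Y) / (SD_X * SD_Y)
r = 267.58 / (16.41 * 16.56)
r = 267.58 / 271.7496
r = 0.9847

0.9847


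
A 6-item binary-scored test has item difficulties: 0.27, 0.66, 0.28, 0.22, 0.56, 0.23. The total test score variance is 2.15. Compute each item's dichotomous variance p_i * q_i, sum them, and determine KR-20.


For each item, compute p_i * q_i:
  Item 1: 0.27 * 0.73 = 0.1971
  Item 2: 0.66 * 0.34 = 0.2244
  Item 3: 0.28 * 0.72 = 0.2016
  Item 4: 0.22 * 0.78 = 0.1716
  Item 5: 0.56 * 0.44 = 0.2464
  Item 6: 0.23 * 0.77 = 0.1771
Sum(p_i * q_i) = 0.1971 + 0.2244 + 0.2016 + 0.1716 + 0.2464 + 0.1771 = 1.2182
KR-20 = (k/(k-1)) * (1 - Sum(p_i*q_i) / Var_total)
= (6/5) * (1 - 1.2182/2.15)
= 1.2 * 0.4334
KR-20 = 0.5201

0.5201


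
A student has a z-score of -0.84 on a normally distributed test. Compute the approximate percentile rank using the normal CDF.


CDF(z) = 0.5 * (1 + erf(z/sqrt(2)))
erf(-0.594) = -0.5991
CDF = 0.2005
Percentile rank = 0.2005 * 100 = 20.05

20.05


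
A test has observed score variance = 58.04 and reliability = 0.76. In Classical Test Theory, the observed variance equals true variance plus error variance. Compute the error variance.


var_true = rxx * var_obs = 0.76 * 58.04 = 44.1104
var_error = var_obs - var_true
var_error = 58.04 - 44.1104
var_error = 13.9296

13.9296


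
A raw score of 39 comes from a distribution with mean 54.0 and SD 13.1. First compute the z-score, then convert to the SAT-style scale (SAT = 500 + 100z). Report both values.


z = (X - mean) / SD = (39 - 54.0) / 13.1
z = -15.0 / 13.1
z = -1.145
SAT-scale = SAT = 500 + 100z
Carry z at full precision (z = -15.0 / 13.1) into the conversion:
SAT-scale = 500 + 100 * (-15.0 / 13.1) = 500 + -1500 / 13.1
SAT-scale = 500 + -114.5038
SAT-scale = 385.4962

385.4962


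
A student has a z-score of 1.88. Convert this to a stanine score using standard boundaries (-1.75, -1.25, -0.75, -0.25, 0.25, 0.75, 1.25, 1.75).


Stanine boundaries: [-1.75, -1.25, -0.75, -0.25, 0.25, 0.75, 1.25, 1.75]
z = 1.88
Check each boundary:
  z >= -1.75 -> could be stanine 2
  z >= -1.25 -> could be stanine 3
  z >= -0.75 -> could be stanine 4
  z >= -0.25 -> could be stanine 5
  z >= 0.25 -> could be stanine 6
  z >= 0.75 -> could be stanine 7
  z >= 1.25 -> could be stanine 8
  z >= 1.75 -> could be stanine 9
Highest qualifying boundary gives stanine = 9

9


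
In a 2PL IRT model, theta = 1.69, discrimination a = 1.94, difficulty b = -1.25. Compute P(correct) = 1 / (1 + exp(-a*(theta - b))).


a*(theta - b) = 1.94 * (1.69 - -1.25) = 5.7036
exp(-5.7036) = 0.0033
P = 1 / (1 + 0.0033)
P = 0.9967

0.9967


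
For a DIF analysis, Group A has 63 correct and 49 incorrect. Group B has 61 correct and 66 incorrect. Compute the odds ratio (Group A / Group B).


Odds_A = 63/49 = 1.2857
Odds_B = 61/66 = 0.9242
OR = Odds_A / Odds_B = 1.2857 / 0.9242
Exactly, OR = (63 * 66) / (49 * 61) = 4158 / 2989
OR = 1.3911

1.3911


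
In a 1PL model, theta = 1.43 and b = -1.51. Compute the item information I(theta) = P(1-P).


P = 1/(1+exp(-(1.43--1.51))) = 0.9498
I = P*(1-P) = 0.9498 * 0.0502
I = 0.0477

0.0477


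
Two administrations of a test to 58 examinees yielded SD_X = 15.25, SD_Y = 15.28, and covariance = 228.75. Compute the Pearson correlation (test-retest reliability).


r = cov(X,Y) / (SD_X * SD_Y)
r = 228.75 / (15.25 * 15.28)
r = 228.75 / 233.02
r = 0.9817

0.9817


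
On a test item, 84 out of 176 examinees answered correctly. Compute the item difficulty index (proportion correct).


Item difficulty p = number correct / total examinees
p = 84 / 176
p = 0.4773

0.4773


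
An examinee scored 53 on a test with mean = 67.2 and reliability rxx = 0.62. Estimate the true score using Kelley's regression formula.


T_est = rxx * X + (1 - rxx) * mean
T_est = 0.62 * 53 + 0.38 * 67.2
T_est = 32.86 + 25.536
T_est = 58.396

58.396


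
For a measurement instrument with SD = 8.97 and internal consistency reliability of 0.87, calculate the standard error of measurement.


SEM = SD * sqrt(1 - rxx)
SEM = 8.97 * sqrt(1 - 0.87)
SEM = 8.97 * sqrt(0.13) = 8.97 * 0.360555
SEM = 3.2342

3.2342


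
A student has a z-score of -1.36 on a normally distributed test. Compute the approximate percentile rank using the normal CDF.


CDF(z) = 0.5 * (1 + erf(z/sqrt(2)))
erf(-0.9617) = -0.8262
CDF = 0.0869
Percentile rank = 0.0869 * 100 = 8.69

8.69


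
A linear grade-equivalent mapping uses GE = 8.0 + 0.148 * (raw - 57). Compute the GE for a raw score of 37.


raw - median = 37 - 57 = -20
slope * diff = 0.148 * -20 = -2.96
GE = 8.0 + -2.96
GE = 5.04

5.04


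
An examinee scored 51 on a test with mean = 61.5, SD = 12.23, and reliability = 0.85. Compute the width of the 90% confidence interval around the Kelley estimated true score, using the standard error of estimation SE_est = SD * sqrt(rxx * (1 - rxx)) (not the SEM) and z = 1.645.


True score estimate = 0.85*51 + 0.15*61.5 = 52.575
SE_est = SD * sqrt(rxx * (1 - rxx)) = 12.23 * sqrt(0.85 * 0.15) = 12.23 * sqrt(0.1275) = 4.366983
CI = T_est +/- z * SE_est, so width = 2 * z * SE_est = 2 * 1.645 * 4.366983
Width = 14.3674

14.3674


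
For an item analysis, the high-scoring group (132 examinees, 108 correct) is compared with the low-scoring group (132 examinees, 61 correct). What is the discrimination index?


p_upper = 108/132 = 0.8182
p_lower = 61/132 = 0.4621
D = 0.8182 - 0.4621 = 0.3561

0.3561


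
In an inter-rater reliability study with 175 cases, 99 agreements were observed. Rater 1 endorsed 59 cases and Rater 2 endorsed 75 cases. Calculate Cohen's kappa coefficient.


P_o = 99/175 = 0.565714
P_e = (59*75 + 116*100) / 30625 = 0.523265
kappa = (P_o - P_e) / (1 - P_e)
kappa = (0.565714 - 0.523265) / (1 - 0.523265)
kappa = 0.089

0.089


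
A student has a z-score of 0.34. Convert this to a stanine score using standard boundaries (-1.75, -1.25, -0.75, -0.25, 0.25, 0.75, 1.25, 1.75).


Stanine boundaries: [-1.75, -1.25, -0.75, -0.25, 0.25, 0.75, 1.25, 1.75]
z = 0.34
Check each boundary:
  z >= -1.75 -> could be stanine 2
  z >= -1.25 -> could be stanine 3
  z >= -0.75 -> could be stanine 4
  z >= -0.25 -> could be stanine 5
  z >= 0.25 -> could be stanine 6
  z < 0.75
  z < 1.25
  z < 1.75
Highest qualifying boundary gives stanine = 6

6


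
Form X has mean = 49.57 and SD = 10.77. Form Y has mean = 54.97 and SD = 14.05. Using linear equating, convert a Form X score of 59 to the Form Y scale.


slope = SD_Y / SD_X = 14.05 / 10.77 ~ 1.3045
intercept = mean_Y - slope * mean_X = 54.97 - (14.05 / 10.77) * 49.57 ~ -9.6965
Y = slope * X + intercept. To avoid rounding drift from the rounded slope/intercept, evaluate the equivalent form Y = mean_Y + SD_Y * (X - mean_X) / SD_X at full precision:
Y = 54.97 + 14.05 * (59 - 49.57) / 10.77
Y = 54.97 + 14.05 * 9.43 / 10.77
Y = 54.97 + 132.4915 / 10.77
Y = 54.97 + 12.3019
Y = 67.2719

67.2719


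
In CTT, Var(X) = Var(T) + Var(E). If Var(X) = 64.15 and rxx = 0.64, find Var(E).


var_true = rxx * var_obs = 0.64 * 64.15 = 41.056
var_error = var_obs - var_true
var_error = 64.15 - 41.056
var_error = 23.094

23.094


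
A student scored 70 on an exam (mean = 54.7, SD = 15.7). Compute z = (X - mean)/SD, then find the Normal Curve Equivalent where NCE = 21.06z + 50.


z = (X - mean) / SD = (70 - 54.7) / 15.7
z = 15.3 / 15.7
z = 0.9745
NCE = NCE = 21.06z + 50
Carry z at full precision (z = 15.3 / 15.7) into the conversion:
NCE = 21.06 * (15.3 / 15.7) + 50 = 322.218 / 15.7 + 50
NCE = 20.5234 + 50
NCE = 70.5234

70.5234


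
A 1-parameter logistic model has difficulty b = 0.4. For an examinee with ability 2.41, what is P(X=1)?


theta - b = 2.41 - 0.4 = 2.01
exp(-(theta - b)) = exp(-2.01) = 0.134
P = 1 / (1 + 0.134)
P = 0.8818

0.8818


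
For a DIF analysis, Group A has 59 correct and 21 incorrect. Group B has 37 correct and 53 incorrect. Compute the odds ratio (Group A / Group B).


Odds_A = 59/21 = 2.8095
Odds_B = 37/53 = 0.6981
OR = Odds_A / Odds_B = 2.8095 / 0.6981
Exactly, OR = (59 * 53) / (21 * 37) = 3127 / 777
OR = 4.0245

4.0245


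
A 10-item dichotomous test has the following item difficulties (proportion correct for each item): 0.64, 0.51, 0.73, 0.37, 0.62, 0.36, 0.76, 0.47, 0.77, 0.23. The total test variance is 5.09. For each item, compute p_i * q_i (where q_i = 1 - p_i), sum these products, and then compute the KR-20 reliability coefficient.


For each item, compute p_i * q_i:
  Item 1: 0.64 * 0.36 = 0.2304
  Item 2: 0.51 * 0.49 = 0.2499
  Item 3: 0.73 * 0.27 = 0.1971
  Item 4: 0.37 * 0.63 = 0.2331
  Item 5: 0.62 * 0.38 = 0.2356
  Item 6: 0.36 * 0.64 = 0.2304
  Item 7: 0.76 * 0.24 = 0.1824
  Item 8: 0.47 * 0.53 = 0.2491
  Item 9: 0.77 * 0.23 = 0.1771
  Item 10: 0.23 * 0.77 = 0.1771
Sum(p_i * q_i) = 0.2304 + 0.2499 + 0.1971 + 0.2331 + 0.2356 + 0.2304 + 0.1824 + 0.2491 + 0.1771 + 0.1771 = 2.1622
KR-20 = (k/(k-1)) * (1 - Sum(p_i*q_i) / Var_total)
= (10/9) * (1 - 2.1622/5.09)
= 1.1111 * 0.5752
KR-20 = 0.6391

0.6391


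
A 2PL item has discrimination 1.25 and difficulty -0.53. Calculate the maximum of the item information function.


For 2PL, max info at theta = b = -0.53
I_max = a^2 / 4 = 1.25^2 / 4
= 1.5625 / 4
I_max = 0.3906

0.3906


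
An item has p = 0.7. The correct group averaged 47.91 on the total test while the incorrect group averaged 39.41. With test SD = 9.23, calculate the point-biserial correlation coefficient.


q = 1 - p = 0.3
rpb = ((M1 - M0) / SD) * sqrt(p * q)
rpb = ((47.91 - 39.41) / 9.23) * sqrt(0.7 * 0.3)
rpb = 0.422

0.422


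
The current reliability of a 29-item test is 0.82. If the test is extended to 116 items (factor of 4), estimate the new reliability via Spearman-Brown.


r_new = (n * rxx) / (1 + (n-1) * rxx)
r_new = (4 * 0.82) / (1 + 3 * 0.82)
r_new = 3.28 / 3.46
r_new = 0.948

0.948


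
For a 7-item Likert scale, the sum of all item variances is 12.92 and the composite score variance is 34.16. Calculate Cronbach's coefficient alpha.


alpha = (k/(k-1)) * (1 - sum(si^2)/s_total^2)
= (7/6) * (1 - 12.92/34.16)
alpha = 0.7254

0.7254


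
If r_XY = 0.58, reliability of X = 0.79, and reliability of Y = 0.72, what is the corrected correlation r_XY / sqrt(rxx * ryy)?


r_corrected = rxy / sqrt(rxx * ryy)
= 0.58 / sqrt(0.79 * 0.72)
= 0.58 / sqrt(0.5688)
= 0.58 / 0.754188
r_corrected = 0.769

0.769


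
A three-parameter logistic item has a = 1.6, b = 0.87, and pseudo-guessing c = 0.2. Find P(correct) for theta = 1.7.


logit = 1.6*(1.7 - 0.87) = 1.328
P* = 1/(1 + exp(-1.328)) = 0.7905
P = 0.2 + (1 - 0.2) * 0.7905
P = 0.8324

0.8324


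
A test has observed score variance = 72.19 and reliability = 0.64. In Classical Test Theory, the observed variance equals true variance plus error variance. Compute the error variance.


var_true = rxx * var_obs = 0.64 * 72.19 = 46.2016
var_error = var_obs - var_true
var_error = 72.19 - 46.2016
var_error = 25.9884

25.9884


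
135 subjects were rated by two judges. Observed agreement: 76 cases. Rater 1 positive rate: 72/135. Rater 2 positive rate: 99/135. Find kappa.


P_o = 76/135 = 0.562963
P_e = (72*99 + 63*36) / 18225 = 0.515556
kappa = (P_o - P_e) / (1 - P_e)
kappa = (0.562963 - 0.515556) / (1 - 0.515556)
kappa = 0.0979

0.0979


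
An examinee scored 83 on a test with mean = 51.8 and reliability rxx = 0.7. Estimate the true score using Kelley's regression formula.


T_est = rxx * X + (1 - rxx) * mean
T_est = 0.7 * 83 + 0.3 * 51.8
T_est = 58.1 + 15.54
T_est = 73.64

73.64


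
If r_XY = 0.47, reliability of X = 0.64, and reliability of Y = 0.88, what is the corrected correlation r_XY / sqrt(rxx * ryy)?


r_corrected = rxy / sqrt(rxx * ryy)
= 0.47 / sqrt(0.64 * 0.88)
= 0.47 / sqrt(0.5632)
= 0.47 / 0.750467
r_corrected = 0.6263

0.6263


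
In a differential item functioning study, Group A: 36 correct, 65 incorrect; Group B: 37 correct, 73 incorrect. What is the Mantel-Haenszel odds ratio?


Odds_A = 36/65 = 0.5538
Odds_B = 37/73 = 0.5068
OR = Odds_A / Odds_B = 0.5538 / 0.5068
Exactly, OR = (36 * 73) / (65 * 37) = 2628 / 2405
OR = 1.0927

1.0927
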